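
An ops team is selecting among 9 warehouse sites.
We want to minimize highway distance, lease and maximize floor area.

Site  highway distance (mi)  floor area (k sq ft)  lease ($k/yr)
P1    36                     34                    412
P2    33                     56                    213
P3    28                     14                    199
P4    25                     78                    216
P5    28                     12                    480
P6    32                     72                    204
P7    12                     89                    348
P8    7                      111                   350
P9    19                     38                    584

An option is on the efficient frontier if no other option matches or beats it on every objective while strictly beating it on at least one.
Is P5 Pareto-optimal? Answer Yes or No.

No

P3 vs P5: highway distance 28≤28, floor area 14≥12, lease 199≤480 — P3 is at least as good on every objective and strictly better on at least one, so P3 dominates P5.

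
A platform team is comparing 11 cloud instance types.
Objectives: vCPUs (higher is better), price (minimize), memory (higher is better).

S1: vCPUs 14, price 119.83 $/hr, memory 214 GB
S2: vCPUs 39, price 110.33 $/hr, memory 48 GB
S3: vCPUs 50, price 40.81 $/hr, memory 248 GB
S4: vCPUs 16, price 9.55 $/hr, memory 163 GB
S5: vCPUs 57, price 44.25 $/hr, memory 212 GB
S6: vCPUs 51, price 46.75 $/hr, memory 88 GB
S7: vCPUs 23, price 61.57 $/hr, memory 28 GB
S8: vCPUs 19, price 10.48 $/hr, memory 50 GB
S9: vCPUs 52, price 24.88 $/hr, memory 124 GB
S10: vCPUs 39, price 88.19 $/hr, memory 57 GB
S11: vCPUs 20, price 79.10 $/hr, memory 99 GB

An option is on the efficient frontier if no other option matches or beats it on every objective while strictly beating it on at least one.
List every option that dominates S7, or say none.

S3, S5, S6, S9

S3: vCPUs 50≥23, price 40.81≤61.57, memory 248≥28 — dominates S7.
S5: vCPUs 57≥23, price 44.25≤61.57, memory 212≥28 — dominates S7.
S6: vCPUs 51≥23, price 46.75≤61.57, memory 88≥28 — dominates S7.
S9: vCPUs 52≥23, price 24.88≤61.57, memory 124≥28 — dominates S7.
Others (S1, S2, S4, S8, S10, S11) are each worse than S7 on at least one objective.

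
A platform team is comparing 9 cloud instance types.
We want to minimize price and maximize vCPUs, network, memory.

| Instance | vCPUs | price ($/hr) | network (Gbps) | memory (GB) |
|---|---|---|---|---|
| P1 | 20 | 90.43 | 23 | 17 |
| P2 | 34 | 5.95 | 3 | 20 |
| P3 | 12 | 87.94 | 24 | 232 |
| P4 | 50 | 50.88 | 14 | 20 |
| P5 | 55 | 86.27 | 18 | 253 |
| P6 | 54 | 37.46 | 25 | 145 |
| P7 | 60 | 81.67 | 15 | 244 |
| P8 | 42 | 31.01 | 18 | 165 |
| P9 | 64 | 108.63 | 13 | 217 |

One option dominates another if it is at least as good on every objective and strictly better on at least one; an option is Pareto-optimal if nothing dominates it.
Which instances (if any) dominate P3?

none

P1: worse on price (90.43 vs 87.94).
P2: worse on network (3 vs 24).
P4: worse on network (14 vs 24).
P5: worse on network (18 vs 24).
P6: worse on memory (145 vs 232).
P7: worse on network (15 vs 24).
P8: worse on network (18 vs 24).
P9: worse on price (108.63 vs 87.94).
No option dominates P3.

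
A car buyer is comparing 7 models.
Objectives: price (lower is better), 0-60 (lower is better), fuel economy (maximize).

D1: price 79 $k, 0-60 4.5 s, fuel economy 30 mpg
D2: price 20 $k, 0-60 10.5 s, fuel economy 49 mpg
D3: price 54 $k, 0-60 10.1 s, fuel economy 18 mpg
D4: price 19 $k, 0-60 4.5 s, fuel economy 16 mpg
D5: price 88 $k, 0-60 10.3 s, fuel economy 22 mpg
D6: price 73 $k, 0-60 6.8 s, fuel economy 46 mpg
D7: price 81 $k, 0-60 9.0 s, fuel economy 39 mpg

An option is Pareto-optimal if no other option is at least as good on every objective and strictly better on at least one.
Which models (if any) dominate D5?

D1, D6, D7

D1: price 79≤88, 0-60 4.5≤10.3, fuel economy 30≥22 — dominates D5.
D6: price 73≤88, 0-60 6.8≤10.3, fuel economy 46≥22 — dominates D5.
D7: price 81≤88, 0-60 9.0≤10.3, fuel economy 39≥22 — dominates D5.
Others (D2, D3, D4) are each worse than D5 on at least one objective.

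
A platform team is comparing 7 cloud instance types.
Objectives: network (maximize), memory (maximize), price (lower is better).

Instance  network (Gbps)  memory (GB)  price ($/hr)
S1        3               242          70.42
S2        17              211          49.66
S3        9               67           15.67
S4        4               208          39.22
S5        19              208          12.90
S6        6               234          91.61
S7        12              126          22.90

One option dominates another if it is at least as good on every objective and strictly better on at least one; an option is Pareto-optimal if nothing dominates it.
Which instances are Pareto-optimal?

S1: not dominated (best memory).
S2: not dominated.
S3: dominated by S5 (network 19≥9, memory 208≥67, price 12.90≤15.67).
S4: dominated by S5 (network 19≥4, memory 208≥208, price 12.90≤39.22).
S5: not dominated (best network).
S6: not dominated.
S7: dominated by S5 (network 19≥12, memory 208≥126, price 12.90≤22.90).

S1, S2, S5, S6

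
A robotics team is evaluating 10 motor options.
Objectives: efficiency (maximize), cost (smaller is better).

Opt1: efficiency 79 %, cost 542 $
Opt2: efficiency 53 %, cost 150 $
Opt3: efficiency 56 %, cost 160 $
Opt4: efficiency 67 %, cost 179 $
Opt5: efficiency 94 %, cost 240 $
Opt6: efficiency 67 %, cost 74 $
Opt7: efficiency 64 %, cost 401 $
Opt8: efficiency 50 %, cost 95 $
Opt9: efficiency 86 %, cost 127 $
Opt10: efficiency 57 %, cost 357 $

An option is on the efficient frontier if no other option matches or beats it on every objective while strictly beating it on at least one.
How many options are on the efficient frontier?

Opt1: dominated by Opt5 (efficiency 94≥79, cost 240≤542).
Opt2: dominated by Opt6 (efficiency 67≥53, cost 74≤150).
Opt3: dominated by Opt6 (efficiency 67≥56, cost 74≤160).
Opt4: dominated by Opt6 (efficiency 67≥67, cost 74≤179).
Opt5: not dominated (best efficiency).
Opt6: not dominated (best cost).
Opt7: dominated by Opt4 (efficiency 67≥64, cost 179≤401).
Opt8: dominated by Opt6 (efficiency 67≥50, cost 74≤95).
Opt9: not dominated.
Opt10: dominated by Opt4 (efficiency 67≥57, cost 179≤357).
Pareto-optimal: Opt5, Opt6, Opt9 → 3.

3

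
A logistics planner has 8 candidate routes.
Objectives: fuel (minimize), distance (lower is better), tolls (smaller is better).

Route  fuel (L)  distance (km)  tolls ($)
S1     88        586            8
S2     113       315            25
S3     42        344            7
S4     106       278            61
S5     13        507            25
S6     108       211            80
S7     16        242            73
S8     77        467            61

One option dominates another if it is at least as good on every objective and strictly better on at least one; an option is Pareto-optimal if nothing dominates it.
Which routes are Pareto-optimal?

S2, S3, S4, S5, S6, S7

S1: dominated by S3 (fuel 42≤88, distance 344≤586, tolls 7≤8).
S2: not dominated.
S3: not dominated (best tolls).
S4: not dominated.
S5: not dominated (best fuel).
S6: not dominated (best distance).
S7: not dominated.
S8: dominated by S3 (fuel 42≤77, distance 344≤467, tolls 7≤61).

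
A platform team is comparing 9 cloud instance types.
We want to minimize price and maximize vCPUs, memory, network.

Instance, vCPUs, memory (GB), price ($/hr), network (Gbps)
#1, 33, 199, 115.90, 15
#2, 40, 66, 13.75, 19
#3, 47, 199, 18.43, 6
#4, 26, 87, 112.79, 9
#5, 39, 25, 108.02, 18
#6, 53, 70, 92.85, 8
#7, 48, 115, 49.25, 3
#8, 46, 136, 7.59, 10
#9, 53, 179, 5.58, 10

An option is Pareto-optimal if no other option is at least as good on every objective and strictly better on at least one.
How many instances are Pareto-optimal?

4

#1: not dominated.
#2: not dominated (best network).
#3: not dominated.
#4: dominated by #8 (vCPUs 46≥26, memory 136≥87, price 7.59≤112.79, network 10≥9).
#5: dominated by #2 (vCPUs 40≥39, memory 66≥25, price 13.75≤108.02, network 19≥18).
#6: dominated by #9 (vCPUs 53≥53, memory 179≥70, price 5.58≤92.85, network 10≥8).
#7: dominated by #9 (vCPUs 53≥48, memory 179≥115, price 5.58≤49.25, network 10≥3).
#8: dominated by #9 (vCPUs 53≥46, memory 179≥136, price 5.58≤7.59, network 10≥10).
#9: not dominated (best price).
Pareto-optimal: #1, #2, #3, #9 → 4.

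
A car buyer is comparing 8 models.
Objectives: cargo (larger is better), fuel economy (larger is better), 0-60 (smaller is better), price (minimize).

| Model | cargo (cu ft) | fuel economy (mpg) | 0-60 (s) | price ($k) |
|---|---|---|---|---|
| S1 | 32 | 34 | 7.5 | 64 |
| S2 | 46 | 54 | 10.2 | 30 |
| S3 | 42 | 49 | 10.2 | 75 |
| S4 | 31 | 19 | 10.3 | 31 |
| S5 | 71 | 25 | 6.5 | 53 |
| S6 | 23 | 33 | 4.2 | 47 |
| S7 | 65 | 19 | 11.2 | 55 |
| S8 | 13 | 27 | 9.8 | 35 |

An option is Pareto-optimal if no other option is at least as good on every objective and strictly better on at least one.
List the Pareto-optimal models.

S1, S2, S5, S6, S8

S1: not dominated.
S2: not dominated (best fuel economy).
S3: dominated by S2 (cargo 46≥42, fuel economy 54≥49, 0-60 10.2≤10.2, price 30≤75).
S4: dominated by S2 (cargo 46≥31, fuel economy 54≥19, 0-60 10.2≤10.3, price 30≤31).
S5: not dominated (best cargo).
S6: not dominated (best 0-60).
S7: dominated by S5 (cargo 71≥65, fuel economy 25≥19, 0-60 6.5≤11.2, price 53≤55).
S8: not dominated.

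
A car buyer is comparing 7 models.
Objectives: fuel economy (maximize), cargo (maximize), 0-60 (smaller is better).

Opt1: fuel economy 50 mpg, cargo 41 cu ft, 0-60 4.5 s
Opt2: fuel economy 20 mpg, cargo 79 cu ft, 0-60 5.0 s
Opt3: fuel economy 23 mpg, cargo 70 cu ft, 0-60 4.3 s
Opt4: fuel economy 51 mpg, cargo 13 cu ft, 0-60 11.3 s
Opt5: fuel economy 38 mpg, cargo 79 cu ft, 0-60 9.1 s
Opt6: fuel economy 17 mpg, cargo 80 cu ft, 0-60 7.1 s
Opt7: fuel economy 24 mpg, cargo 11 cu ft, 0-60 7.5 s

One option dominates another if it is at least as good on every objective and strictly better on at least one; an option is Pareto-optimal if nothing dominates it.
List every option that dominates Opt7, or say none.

Opt1

Opt1: fuel economy 50≥24, cargo 41≥11, 0-60 4.5≤7.5 — dominates Opt7.
Others (Opt2, Opt3, Opt4, Opt5, Opt6) are each worse than Opt7 on at least one objective.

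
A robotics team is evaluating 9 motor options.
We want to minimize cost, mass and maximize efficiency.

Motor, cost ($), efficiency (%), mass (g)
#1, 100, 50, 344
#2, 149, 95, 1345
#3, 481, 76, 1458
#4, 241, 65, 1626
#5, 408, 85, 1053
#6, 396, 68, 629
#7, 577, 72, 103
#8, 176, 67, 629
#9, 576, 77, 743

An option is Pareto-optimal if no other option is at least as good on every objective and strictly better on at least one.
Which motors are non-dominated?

#1, #2, #5, #6, #7, #8, #9

#1: not dominated (best cost).
#2: not dominated (best efficiency).
#3: dominated by #2 (cost 149≤481, efficiency 95≥76, mass 1345≤1458).
#4: dominated by #2 (cost 149≤241, efficiency 95≥65, mass 1345≤1626).
#5: not dominated.
#6: not dominated.
#7: not dominated (best mass).
#8: not dominated.
#9: not dominated.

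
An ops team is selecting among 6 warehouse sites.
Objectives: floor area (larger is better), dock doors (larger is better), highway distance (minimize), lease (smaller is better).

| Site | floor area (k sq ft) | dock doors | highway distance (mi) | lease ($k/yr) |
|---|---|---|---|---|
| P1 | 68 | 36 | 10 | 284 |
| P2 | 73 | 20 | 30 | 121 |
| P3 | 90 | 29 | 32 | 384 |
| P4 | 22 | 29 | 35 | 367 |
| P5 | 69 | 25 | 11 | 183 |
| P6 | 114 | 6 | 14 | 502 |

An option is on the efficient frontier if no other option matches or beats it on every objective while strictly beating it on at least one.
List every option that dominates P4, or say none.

P1: floor area 68≥22, dock doors 36≥29, highway distance 10≤35, lease 284≤367 — dominates P4.
Others (P2, P3, P5, P6) are each worse than P4 on at least one objective.

P1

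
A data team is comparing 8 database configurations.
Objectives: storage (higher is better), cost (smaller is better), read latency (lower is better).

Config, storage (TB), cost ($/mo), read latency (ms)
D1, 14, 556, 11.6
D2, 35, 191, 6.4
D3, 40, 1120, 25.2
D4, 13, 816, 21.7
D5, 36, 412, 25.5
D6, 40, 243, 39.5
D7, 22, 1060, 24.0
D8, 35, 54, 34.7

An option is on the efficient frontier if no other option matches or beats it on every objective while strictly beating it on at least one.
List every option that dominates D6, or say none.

none

D1: worse on storage (14 vs 40).
D2: worse on storage (35 vs 40).
D3: worse on cost (1120 vs 243).
D4: worse on storage (13 vs 40).
D5: worse on storage (36 vs 40).
D7: worse on storage (22 vs 40).
D8: worse on storage (35 vs 40).
No option dominates D6.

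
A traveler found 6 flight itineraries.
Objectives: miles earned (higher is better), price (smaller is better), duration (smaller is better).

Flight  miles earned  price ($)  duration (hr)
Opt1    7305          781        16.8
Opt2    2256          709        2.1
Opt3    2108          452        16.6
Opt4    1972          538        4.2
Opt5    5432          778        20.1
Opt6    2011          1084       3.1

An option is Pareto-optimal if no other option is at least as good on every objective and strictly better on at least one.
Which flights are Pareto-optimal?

Opt1: not dominated (best miles earned).
Opt2: not dominated (best duration).
Opt3: not dominated (best price).
Opt4: not dominated.
Opt5: not dominated.
Opt6: dominated by Opt2 (miles earned 2256≥2011, price 709≤1084, duration 2.1≤3.1).

Opt1, Opt2, Opt3, Opt4, Opt5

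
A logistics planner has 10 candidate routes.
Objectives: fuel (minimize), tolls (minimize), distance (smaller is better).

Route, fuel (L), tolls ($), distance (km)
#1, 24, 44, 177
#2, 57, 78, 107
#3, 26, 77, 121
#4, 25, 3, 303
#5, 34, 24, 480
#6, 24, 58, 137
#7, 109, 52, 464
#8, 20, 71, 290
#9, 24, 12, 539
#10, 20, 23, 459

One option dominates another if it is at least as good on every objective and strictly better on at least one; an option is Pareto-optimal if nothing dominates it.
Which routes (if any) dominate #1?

#2: worse on fuel (57 vs 24).
#3: worse on fuel (26 vs 24).
#4: worse on fuel (25 vs 24).
#5: worse on fuel (34 vs 24).
#6: worse on tolls (58 vs 44).
#7: worse on fuel (109 vs 24).
#8: worse on tolls (71 vs 44).
#9: worse on distance (539 vs 177).
#10: worse on distance (459 vs 177).
No option dominates #1.

none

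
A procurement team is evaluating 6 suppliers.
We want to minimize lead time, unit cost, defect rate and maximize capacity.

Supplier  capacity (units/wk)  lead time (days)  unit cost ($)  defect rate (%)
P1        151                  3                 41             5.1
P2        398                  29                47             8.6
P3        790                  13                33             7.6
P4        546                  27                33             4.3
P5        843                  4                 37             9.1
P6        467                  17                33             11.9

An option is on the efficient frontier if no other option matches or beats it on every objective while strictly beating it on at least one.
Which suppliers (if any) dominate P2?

P3, P4

P3: capacity 790≥398, lead time 13≤29, unit cost 33≤47, defect rate 7.6≤8.6 — dominates P2.
P4: capacity 546≥398, lead time 27≤29, unit cost 33≤47, defect rate 4.3≤8.6 — dominates P2.
Others (P1, P5, P6) are each worse than P2 on at least one objective.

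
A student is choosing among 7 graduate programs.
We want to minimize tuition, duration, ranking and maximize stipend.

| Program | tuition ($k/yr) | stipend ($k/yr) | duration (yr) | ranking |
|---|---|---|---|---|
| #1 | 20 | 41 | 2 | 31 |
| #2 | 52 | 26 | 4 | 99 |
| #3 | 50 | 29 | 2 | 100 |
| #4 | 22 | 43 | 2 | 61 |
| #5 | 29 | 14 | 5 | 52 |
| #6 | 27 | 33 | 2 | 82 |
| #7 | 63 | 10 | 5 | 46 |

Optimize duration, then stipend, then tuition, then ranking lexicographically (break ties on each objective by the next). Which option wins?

First minimize duration: best is 2, kept {#1, #3, #4, #6}.
Then maximize stipend: best is 43, kept {#4}.

#4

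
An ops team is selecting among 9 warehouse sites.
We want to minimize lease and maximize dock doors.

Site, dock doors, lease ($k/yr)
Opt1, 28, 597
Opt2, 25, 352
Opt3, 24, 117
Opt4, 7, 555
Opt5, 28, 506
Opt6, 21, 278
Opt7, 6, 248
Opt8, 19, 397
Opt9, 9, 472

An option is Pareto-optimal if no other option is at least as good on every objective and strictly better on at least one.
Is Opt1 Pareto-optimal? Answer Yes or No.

No

Opt5 vs Opt1: dock doors 28≥28, lease 506≤597 — Opt5 is at least as good on every objective and strictly better on at least one, so Opt5 dominates Opt1.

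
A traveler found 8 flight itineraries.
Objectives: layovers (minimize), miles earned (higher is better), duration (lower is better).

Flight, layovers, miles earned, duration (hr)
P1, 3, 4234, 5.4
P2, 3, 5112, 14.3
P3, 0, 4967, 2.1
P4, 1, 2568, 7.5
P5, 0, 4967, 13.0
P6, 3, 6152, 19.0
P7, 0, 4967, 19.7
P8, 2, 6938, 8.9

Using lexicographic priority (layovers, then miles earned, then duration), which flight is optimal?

P3

First minimize layovers: best is 0, kept {P3, P5, P7}.
Then maximize miles earned: best is 4967, kept {P3, P5, P7}.
Then minimize duration: best is 2.1, kept {P3}.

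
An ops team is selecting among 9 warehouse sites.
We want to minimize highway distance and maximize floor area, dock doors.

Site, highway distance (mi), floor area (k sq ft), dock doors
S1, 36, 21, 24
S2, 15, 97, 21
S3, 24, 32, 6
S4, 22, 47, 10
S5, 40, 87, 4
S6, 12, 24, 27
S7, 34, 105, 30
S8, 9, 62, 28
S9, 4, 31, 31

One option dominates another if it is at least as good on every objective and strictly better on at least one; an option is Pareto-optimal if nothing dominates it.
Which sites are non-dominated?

S2, S7, S8, S9

S1: dominated by S6 (highway distance 12≤36, floor area 24≥21, dock doors 27≥24).
S2: not dominated.
S3: dominated by S2 (highway distance 15≤24, floor area 97≥32, dock doors 21≥6).
S4: dominated by S2 (highway distance 15≤22, floor area 97≥47, dock doors 21≥10).
S5: dominated by S2 (highway distance 15≤40, floor area 97≥87, dock doors 21≥4).
S6: dominated by S8 (highway distance 9≤12, floor area 62≥24, dock doors 28≥27).
S7: not dominated (best floor area).
S8: not dominated.
S9: not dominated (best highway distance).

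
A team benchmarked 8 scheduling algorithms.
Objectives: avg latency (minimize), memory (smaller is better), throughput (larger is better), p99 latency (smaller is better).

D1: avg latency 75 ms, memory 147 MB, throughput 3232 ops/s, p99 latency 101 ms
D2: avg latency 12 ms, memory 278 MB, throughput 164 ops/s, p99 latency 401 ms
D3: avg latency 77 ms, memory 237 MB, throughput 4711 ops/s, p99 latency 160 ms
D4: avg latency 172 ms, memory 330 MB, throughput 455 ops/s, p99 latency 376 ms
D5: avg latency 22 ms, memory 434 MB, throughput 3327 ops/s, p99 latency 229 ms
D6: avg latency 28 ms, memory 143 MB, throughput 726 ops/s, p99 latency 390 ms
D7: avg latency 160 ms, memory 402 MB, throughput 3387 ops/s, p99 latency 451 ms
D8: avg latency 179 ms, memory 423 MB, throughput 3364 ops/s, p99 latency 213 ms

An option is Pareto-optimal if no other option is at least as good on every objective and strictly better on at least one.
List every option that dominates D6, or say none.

none

D1: worse on avg latency (75 vs 28).
D2: worse on memory (278 vs 143).
D3: worse on avg latency (77 vs 28).
D4: worse on avg latency (172 vs 28).
D5: worse on memory (434 vs 143).
D7: worse on avg latency (160 vs 28).
D8: worse on avg latency (179 vs 28).
No option dominates D6.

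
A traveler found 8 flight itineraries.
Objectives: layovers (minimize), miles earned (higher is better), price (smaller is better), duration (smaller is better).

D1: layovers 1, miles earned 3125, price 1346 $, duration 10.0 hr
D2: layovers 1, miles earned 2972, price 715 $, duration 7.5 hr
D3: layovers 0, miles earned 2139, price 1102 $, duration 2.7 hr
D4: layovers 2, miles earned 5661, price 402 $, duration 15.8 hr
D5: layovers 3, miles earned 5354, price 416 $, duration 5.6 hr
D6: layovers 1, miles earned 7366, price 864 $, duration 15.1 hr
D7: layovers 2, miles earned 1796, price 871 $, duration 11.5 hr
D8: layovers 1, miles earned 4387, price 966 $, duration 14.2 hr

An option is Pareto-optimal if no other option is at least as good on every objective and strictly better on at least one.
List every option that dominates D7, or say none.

D2

D2: layovers 1≤2, miles earned 2972≥1796, price 715≤871, duration 7.5≤11.5 — dominates D7.
Others (D1, D3, D4, D5, D6, D8) are each worse than D7 on at least one objective.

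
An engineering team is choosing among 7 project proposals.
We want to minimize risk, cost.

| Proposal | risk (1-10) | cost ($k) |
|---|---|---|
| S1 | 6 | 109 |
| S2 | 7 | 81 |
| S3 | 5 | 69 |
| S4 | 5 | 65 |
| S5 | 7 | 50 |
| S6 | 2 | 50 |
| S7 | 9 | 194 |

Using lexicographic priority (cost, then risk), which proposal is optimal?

First minimize cost: best is 50, kept {S5, S6}.
Then minimize risk: best is 2, kept {S6}.

S6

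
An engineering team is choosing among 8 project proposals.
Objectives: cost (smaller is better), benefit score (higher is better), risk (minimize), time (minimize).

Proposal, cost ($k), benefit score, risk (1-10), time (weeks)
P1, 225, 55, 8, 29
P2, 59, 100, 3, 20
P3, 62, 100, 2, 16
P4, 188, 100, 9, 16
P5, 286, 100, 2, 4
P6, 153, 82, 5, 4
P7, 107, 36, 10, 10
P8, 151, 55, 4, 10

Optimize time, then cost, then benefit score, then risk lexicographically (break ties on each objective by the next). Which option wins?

First minimize time: best is 4, kept {P5, P6}.
Then minimize cost: best is 153, kept {P6}.

P6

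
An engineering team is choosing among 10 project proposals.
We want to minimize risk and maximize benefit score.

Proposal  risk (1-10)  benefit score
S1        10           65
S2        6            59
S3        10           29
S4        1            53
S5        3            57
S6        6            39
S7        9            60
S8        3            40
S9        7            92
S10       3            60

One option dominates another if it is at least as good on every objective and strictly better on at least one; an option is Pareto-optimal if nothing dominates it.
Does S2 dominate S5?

S2 vs S5: S2 is worse on risk (6 vs 3), so it does not dominate S5.

No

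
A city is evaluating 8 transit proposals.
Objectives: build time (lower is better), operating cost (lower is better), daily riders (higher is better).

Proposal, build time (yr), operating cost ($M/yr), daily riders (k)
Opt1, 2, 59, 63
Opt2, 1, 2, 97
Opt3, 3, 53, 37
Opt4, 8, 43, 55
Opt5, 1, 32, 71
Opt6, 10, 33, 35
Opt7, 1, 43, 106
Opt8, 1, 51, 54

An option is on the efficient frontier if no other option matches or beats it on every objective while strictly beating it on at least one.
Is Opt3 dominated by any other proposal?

Opt2 vs Opt3: build time 1≤3, operating cost 2≤53, daily riders 97≥37 — Opt2 is at least as good on every objective and strictly better on at least one, so Opt2 dominates Opt3.

Yes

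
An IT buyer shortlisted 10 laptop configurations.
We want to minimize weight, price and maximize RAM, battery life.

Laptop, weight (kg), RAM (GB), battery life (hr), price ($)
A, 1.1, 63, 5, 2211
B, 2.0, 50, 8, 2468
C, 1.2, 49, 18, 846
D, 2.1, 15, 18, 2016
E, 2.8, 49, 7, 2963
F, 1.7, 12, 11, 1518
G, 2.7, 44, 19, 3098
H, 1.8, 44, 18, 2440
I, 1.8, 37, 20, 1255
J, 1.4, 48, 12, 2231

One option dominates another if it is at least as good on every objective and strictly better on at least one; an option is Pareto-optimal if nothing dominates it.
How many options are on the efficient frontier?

A: not dominated (best weight).
B: not dominated.
C: not dominated (best price).
D: dominated by C (weight 1.2≤2.1, RAM 49≥15, battery life 18≥18, price 846≤2016).
E: dominated by B (weight 2.0≤2.8, RAM 50≥49, battery life 8≥7, price 2468≤2963).
F: dominated by C (weight 1.2≤1.7, RAM 49≥12, battery life 18≥11, price 846≤1518).
G: not dominated.
H: dominated by C (weight 1.2≤1.8, RAM 49≥44, battery life 18≥18, price 846≤2440).
I: not dominated (best battery life).
J: dominated by C (weight 1.2≤1.4, RAM 49≥48, battery life 18≥12, price 846≤2231).
Pareto-optimal: A, B, C, G, I → 5.

5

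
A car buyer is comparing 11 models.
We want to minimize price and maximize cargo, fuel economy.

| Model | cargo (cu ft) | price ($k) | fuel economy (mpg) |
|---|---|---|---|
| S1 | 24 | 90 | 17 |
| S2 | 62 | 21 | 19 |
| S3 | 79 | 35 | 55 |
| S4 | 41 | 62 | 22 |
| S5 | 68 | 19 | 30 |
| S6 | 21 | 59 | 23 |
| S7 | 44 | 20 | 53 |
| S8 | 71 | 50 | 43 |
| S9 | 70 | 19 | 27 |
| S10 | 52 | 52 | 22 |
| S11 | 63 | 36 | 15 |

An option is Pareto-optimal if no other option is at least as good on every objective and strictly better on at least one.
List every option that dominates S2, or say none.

S5: cargo 68≥62, price 19≤21, fuel economy 30≥19 — dominates S2.
S9: cargo 70≥62, price 19≤21, fuel economy 27≥19 — dominates S2.
Others (S1, S3, S4, S6, S7, S8, S10, S11) are each worse than S2 on at least one objective.

S5, S9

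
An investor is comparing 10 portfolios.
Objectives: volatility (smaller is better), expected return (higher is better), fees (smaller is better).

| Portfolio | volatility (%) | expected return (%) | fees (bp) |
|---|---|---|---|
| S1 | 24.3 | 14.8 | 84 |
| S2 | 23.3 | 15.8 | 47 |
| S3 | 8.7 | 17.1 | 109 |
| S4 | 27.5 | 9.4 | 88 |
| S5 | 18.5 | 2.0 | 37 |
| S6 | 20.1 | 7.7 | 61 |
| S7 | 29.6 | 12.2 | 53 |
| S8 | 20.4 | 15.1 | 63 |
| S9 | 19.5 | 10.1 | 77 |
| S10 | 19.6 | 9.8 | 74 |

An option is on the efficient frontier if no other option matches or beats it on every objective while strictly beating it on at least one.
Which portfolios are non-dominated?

S2, S3, S5, S6, S8, S9, S10

S1: dominated by S2 (volatility 23.3≤24.3, expected return 15.8≥14.8, fees 47≤84).
S2: not dominated.
S3: not dominated (best volatility).
S4: dominated by S1 (volatility 24.3≤27.5, expected return 14.8≥9.4, fees 84≤88).
S5: not dominated (best fees).
S6: not dominated.
S7: dominated by S2 (volatility 23.3≤29.6, expected return 15.8≥12.2, fees 47≤53).
S8: not dominated.
S9: not dominated.
S10: not dominated.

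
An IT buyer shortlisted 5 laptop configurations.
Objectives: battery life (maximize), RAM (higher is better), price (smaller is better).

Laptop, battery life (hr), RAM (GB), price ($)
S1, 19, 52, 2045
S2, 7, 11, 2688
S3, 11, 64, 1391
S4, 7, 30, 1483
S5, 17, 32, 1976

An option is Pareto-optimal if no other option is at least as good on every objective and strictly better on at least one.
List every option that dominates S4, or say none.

S3: battery life 11≥7, RAM 64≥30, price 1391≤1483 — dominates S4.
Others (S1, S2, S5) are each worse than S4 on at least one objective.

S3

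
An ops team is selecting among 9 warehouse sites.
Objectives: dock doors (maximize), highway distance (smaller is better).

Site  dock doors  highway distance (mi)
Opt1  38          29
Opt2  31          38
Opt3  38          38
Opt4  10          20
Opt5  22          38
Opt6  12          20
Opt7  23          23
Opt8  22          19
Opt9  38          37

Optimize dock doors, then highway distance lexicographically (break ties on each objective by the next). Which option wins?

Opt1

First maximize dock doors: best is 38, kept {Opt1, Opt3, Opt9}.
Then minimize highway distance: best is 29, kept {Opt1}.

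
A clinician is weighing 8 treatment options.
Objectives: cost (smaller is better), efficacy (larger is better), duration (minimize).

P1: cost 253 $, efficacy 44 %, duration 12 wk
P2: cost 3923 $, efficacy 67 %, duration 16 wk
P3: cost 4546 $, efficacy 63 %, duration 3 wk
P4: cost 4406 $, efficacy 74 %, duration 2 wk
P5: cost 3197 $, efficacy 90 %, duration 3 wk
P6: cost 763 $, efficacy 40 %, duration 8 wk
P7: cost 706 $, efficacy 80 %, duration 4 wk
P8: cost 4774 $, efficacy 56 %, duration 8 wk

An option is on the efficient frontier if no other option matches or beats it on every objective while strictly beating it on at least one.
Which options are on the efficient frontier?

P1: not dominated (best cost).
P2: dominated by P5 (cost 3197≤3923, efficacy 90≥67, duration 3≤16).
P3: dominated by P4 (cost 4406≤4546, efficacy 74≥63, duration 2≤3).
P4: not dominated (best duration).
P5: not dominated (best efficacy).
P6: dominated by P7 (cost 706≤763, efficacy 80≥40, duration 4≤8).
P7: not dominated.
P8: dominated by P3 (cost 4546≤4774, efficacy 63≥56, duration 3≤8).

P1, P4, P5, P7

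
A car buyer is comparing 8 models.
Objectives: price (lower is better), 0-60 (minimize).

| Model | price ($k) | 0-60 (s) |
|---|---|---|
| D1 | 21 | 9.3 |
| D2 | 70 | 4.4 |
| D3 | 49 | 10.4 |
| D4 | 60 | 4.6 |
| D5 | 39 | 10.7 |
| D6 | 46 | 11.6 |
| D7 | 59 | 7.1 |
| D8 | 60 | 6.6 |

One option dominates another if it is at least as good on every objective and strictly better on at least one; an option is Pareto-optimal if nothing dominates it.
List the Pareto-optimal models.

D1: not dominated (best price).
D2: not dominated (best 0-60).
D3: dominated by D1 (price 21≤49, 0-60 9.3≤10.4).
D4: not dominated.
D5: dominated by D1 (price 21≤39, 0-60 9.3≤10.7).
D6: dominated by D1 (price 21≤46, 0-60 9.3≤11.6).
D7: not dominated.
D8: dominated by D4 (price 60≤60, 0-60 4.6≤6.6).

D1, D2, D4, D7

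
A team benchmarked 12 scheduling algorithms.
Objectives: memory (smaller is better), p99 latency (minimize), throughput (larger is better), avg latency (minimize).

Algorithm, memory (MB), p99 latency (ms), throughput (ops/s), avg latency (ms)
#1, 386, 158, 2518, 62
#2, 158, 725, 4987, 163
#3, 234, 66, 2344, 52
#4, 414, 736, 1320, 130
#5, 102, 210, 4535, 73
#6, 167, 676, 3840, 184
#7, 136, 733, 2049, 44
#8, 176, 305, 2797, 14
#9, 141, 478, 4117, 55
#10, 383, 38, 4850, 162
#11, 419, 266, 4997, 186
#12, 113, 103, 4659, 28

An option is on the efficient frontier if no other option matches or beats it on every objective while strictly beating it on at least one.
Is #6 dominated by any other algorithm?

#5 vs #6: memory 102≤167, p99 latency 210≤676, throughput 4535≥3840, avg latency 73≤184 — #5 is at least as good on every objective and strictly better on at least one, so #5 dominates #6.

Yes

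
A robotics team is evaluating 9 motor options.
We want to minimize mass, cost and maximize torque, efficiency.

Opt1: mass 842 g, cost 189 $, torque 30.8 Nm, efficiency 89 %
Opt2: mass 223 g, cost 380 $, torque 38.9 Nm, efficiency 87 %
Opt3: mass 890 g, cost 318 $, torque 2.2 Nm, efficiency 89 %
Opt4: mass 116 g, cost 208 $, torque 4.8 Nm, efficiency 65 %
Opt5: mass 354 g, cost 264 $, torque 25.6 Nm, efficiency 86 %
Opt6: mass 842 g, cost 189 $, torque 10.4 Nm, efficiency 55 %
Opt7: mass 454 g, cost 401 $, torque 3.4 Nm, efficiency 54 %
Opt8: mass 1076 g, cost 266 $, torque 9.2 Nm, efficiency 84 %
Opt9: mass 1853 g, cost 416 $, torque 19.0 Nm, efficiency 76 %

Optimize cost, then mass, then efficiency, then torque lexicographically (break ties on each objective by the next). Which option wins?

First minimize cost: best is 189, kept {Opt1, Opt6}.
Then minimize mass: best is 842, kept {Opt1, Opt6}.
Then maximize efficiency: best is 89, kept {Opt1}.

Opt1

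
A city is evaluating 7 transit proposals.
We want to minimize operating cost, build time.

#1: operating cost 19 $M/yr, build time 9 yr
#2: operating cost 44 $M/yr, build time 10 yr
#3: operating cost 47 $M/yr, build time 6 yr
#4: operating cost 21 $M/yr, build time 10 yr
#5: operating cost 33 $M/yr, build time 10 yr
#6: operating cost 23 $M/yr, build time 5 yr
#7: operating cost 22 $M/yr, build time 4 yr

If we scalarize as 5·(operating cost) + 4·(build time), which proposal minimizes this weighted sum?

#7

#1: 5·19 + 4·9 = 131
#2: 5·44 + 4·10 = 260
#3: 5·47 + 4·6 = 259
#4: 5·21 + 4·10 = 145
#5: 5·33 + 4·10 = 205
#6: 5·23 + 4·5 = 135
#7: 5·22 + 4·4 = 126
Lowest: #7 at 126.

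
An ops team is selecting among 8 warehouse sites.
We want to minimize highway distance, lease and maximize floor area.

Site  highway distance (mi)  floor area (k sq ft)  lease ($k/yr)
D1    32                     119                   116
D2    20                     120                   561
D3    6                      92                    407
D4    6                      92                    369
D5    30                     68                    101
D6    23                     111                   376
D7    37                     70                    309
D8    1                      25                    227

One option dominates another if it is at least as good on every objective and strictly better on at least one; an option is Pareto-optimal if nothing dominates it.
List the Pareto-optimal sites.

D1: not dominated.
D2: not dominated (best floor area).
D3: dominated by D4 (highway distance 6≤6, floor area 92≥92, lease 369≤407).
D4: not dominated.
D5: not dominated (best lease).
D6: not dominated.
D7: dominated by D1 (highway distance 32≤37, floor area 119≥70, lease 116≤309).
D8: not dominated (best highway distance).

D1, D2, D4, D5, D6, D8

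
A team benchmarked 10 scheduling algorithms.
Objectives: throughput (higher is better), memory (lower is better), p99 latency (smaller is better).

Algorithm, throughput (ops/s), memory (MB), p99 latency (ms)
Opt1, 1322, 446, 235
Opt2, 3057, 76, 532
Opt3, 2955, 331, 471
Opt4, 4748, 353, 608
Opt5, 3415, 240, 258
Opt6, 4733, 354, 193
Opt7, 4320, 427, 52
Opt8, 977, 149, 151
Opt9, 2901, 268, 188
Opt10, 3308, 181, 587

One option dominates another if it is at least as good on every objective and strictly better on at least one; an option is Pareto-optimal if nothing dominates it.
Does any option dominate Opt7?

No

Opt1: worse on throughput (1322 vs 4320).
Opt2: worse on throughput (3057 vs 4320).
Opt3: worse on throughput (2955 vs 4320).
Opt4: worse on p99 latency (608 vs 52).
Opt5: worse on throughput (3415 vs 4320).
Opt6: worse on p99 latency (193 vs 52).
Opt8: worse on throughput (977 vs 4320).
Opt9: worse on throughput (2901 vs 4320).
Opt10: worse on throughput (3308 vs 4320).
No option is at least as good as Opt7 on every objective and strictly better on one.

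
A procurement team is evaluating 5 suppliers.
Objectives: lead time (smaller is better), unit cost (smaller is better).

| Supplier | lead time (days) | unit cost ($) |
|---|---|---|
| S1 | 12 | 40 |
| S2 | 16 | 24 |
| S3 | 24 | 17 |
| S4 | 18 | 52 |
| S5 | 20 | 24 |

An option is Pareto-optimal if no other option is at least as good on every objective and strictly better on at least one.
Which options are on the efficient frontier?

S1, S2, S3

S1: not dominated (best lead time).
S2: not dominated.
S3: not dominated (best unit cost).
S4: dominated by S1 (lead time 12≤18, unit cost 40≤52).
S5: dominated by S2 (lead time 16≤20, unit cost 24≤24).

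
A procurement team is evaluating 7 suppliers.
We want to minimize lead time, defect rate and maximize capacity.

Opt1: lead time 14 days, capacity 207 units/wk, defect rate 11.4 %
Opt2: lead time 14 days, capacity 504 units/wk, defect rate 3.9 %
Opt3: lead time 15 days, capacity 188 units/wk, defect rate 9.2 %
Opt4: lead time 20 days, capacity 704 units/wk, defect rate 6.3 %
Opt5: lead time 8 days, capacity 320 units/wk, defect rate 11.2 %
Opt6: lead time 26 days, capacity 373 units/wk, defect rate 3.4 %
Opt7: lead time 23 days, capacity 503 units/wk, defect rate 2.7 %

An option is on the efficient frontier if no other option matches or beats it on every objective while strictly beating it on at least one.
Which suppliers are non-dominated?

Opt1: dominated by Opt2 (lead time 14≤14, capacity 504≥207, defect rate 3.9≤11.4).
Opt2: not dominated.
Opt3: dominated by Opt2 (lead time 14≤15, capacity 504≥188, defect rate 3.9≤9.2).
Opt4: not dominated (best capacity).
Opt5: not dominated (best lead time).
Opt6: dominated by Opt7 (lead time 23≤26, capacity 503≥373, defect rate 2.7≤3.4).
Opt7: not dominated (best defect rate).

Opt2, Opt4, Opt5, Opt7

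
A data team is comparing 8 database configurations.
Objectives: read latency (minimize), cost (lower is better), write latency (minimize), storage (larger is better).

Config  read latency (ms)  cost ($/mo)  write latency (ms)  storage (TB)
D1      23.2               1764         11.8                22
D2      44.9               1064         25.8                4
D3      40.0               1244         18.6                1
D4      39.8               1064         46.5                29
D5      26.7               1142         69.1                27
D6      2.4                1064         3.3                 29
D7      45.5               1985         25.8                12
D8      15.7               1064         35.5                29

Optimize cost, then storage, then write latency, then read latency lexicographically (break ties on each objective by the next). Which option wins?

D6

First minimize cost: best is 1064, kept {D2, D4, D6, D8}.
Then maximize storage: best is 29, kept {D4, D6, D8}.
Then minimize write latency: best is 3.3, kept {D6}.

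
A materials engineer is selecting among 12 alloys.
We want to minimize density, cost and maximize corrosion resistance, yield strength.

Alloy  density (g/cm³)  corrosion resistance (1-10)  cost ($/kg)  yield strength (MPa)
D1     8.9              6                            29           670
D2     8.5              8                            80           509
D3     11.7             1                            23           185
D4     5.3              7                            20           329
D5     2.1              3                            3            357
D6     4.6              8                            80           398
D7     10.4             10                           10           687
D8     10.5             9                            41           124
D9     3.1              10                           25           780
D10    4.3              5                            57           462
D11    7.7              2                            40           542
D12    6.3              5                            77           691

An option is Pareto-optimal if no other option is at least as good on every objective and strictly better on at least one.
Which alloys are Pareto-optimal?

D4, D5, D7, D9

D1: dominated by D9 (density 3.1≤8.9, corrosion resistance 10≥6, cost 25≤29, yield strength 780≥670).
D2: dominated by D9 (density 3.1≤8.5, corrosion resistance 10≥8, cost 25≤80, yield strength 780≥509).
D3: dominated by D4 (density 5.3≤11.7, corrosion resistance 7≥1, cost 20≤23, yield strength 329≥185).
D4: not dominated.
D5: not dominated (best density).
D6: dominated by D9 (density 3.1≤4.6, corrosion resistance 10≥8, cost 25≤80, yield strength 780≥398).
D7: not dominated.
D8: dominated by D7 (density 10.4≤10.5, corrosion resistance 10≥9, cost 10≤41, yield strength 687≥124).
D9: not dominated (best yield strength).
D10: dominated by D9 (density 3.1≤4.3, corrosion resistance 10≥5, cost 25≤57, yield strength 780≥462).
D11: dominated by D9 (density 3.1≤7.7, corrosion resistance 10≥2, cost 25≤40, yield strength 780≥542).
D12: dominated by D9 (density 3.1≤6.3, corrosion resistance 10≥5, cost 25≤77, yield strength 780≥691).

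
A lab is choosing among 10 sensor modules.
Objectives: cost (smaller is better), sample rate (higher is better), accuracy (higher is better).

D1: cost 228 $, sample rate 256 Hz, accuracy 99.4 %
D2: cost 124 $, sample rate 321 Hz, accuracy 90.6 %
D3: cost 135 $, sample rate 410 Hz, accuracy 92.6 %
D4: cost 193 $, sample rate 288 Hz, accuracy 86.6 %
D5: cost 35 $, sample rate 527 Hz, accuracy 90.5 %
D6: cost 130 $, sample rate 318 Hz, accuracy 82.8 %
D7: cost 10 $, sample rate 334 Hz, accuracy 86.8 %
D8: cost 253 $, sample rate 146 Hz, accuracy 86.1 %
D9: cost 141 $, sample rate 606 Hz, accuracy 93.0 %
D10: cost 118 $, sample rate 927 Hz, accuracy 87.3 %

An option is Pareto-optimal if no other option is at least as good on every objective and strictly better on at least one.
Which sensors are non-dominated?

D1: not dominated (best accuracy).
D2: not dominated.
D3: not dominated.
D4: dominated by D2 (cost 124≤193, sample rate 321≥288, accuracy 90.6≥86.6).
D5: not dominated.
D6: dominated by D2 (cost 124≤130, sample rate 321≥318, accuracy 90.6≥82.8).
D7: not dominated (best cost).
D8: dominated by D1 (cost 228≤253, sample rate 256≥146, accuracy 99.4≥86.1).
D9: not dominated.
D10: not dominated (best sample rate).

D1, D2, D3, D5, D7, D9, D10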